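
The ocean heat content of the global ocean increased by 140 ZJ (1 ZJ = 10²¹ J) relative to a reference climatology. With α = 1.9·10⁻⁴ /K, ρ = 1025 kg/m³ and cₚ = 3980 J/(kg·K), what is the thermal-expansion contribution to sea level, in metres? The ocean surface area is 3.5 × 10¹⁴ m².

Per unit area: Q = 140×10²¹ / (3.5×10¹⁴) = 4×10⁸ J/m²
Δh = αQ/(ρcₚ) = 1.9×10⁻⁴ × 4×10⁸ / (1025 × 3980) ≈ 0.01863 m

Δh = 0.0186 m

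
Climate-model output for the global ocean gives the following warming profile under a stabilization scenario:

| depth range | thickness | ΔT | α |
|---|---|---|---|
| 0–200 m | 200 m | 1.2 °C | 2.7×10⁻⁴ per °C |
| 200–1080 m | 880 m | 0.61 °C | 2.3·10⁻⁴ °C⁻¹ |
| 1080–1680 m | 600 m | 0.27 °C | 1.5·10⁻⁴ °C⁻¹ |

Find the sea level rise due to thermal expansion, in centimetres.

Δh = 21.3 cm

Layer 1: 200 × 2.7×10⁻⁴ × 1.2 = 0.06480 m
200–1080 m: 0.61 × 2.3×10⁻⁴ × 880 = 0.123464 m
Layer 3: 600 × 1.5×10⁻⁴ × 0.27 = 0.02430 m
Δh = 0.06480 + 0.123464 + 0.02430 = 0.212564 m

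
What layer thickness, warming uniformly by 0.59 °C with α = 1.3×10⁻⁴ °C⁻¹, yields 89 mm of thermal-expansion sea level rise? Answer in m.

H = Δh/(αΔT) = 0.089 / (1.3×10⁻⁴ × 0.59) ≈ 1160 m

H ≈ 1160 m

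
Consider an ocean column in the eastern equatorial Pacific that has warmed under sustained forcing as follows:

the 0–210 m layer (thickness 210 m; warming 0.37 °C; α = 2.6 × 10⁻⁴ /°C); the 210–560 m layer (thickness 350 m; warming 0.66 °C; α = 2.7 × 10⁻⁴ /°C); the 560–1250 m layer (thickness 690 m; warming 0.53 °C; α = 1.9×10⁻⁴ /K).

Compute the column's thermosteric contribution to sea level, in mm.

152 mm of thermosteric rise

0–210 m: 210 × 0.37 × 2.6×10⁻⁴ = 0.020202 m
210–560 m: 2.7×10⁻⁴ × 0.66 × 350 = 0.06237 m
0.53 × 690 × 1.9×10⁻⁴ = 0.069483 m
Δh = 0.020202 + 0.06237 + 0.069483 = 0.152055 m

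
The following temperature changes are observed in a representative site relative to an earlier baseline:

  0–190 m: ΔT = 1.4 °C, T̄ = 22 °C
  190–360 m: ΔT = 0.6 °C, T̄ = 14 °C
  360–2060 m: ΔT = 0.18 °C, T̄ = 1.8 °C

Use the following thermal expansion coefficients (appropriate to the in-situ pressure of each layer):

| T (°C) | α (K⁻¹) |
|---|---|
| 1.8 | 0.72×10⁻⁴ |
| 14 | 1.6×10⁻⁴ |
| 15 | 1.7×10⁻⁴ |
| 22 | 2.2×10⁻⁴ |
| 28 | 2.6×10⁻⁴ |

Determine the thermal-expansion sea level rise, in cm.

Layer 1 at 22 °C → α = 2.2×10⁻⁴ K⁻¹
Layer 2 at 14 °C → α = 1.6×10⁻⁴ K⁻¹
Layer 3 at 1.8 °C → α = 0.72×10⁻⁴ K⁻¹
Layer 1: 1.4 × 190 × 2.2×10⁻⁴ = 0.05852 m
Layer 2: 1.6×10⁻⁴ × 0.6 × 170 = 0.01632 m
Layer 3: 0.72×10⁻⁴ × 0.18 × 1700 = 0.022032 m
Δh = 0.05852 + 0.01632 + 0.022032 = 0.096872 m

9.69 cm of thermosteric rise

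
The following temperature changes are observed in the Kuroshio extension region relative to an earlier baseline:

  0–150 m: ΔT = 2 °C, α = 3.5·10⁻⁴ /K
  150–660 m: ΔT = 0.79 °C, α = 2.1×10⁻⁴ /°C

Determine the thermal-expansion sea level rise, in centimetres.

0–150 m: 2 × 3.5×10⁻⁴ × 150 = 0.10500 m
Layer 2: 510 × 2.1×10⁻⁴ × 0.79 = 0.084609 m
Δh = 0.10500 + 0.084609 = 0.189609 m

Δh ≈ 19.0 cm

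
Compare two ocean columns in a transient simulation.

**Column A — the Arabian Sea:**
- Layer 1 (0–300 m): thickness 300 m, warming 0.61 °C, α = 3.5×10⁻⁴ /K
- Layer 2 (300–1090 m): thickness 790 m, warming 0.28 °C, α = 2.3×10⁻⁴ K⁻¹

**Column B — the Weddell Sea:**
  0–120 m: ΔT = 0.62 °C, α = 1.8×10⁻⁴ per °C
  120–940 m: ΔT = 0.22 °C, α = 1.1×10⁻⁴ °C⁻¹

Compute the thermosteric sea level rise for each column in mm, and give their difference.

A Layer 1: 300 × 3.5×10⁻⁴ × 0.61 = 0.06405 m
A 300–1090 m: 790 × 2.3×10⁻⁴ × 0.28 = 0.050876 m
A total: 0.114926 m
B Layer 1: 1.8×10⁻⁴ × 120 × 0.62 = 0.013392 m
B 0.22 × 1.1×10⁻⁴ × 820 = 0.019844 m
B total: 0.033236 m
Difference: 0.114926 − 0.033236 = 0.08169 m

A: 115 mm; B: 33.2 mm; difference 81.7 mm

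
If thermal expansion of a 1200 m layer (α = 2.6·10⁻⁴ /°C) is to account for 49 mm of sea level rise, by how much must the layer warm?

ΔT = Δh/(αH) = 0.049 / (2.6×10⁻⁴ × 1200) ≈ 0.1571 °C

about 0.157 °C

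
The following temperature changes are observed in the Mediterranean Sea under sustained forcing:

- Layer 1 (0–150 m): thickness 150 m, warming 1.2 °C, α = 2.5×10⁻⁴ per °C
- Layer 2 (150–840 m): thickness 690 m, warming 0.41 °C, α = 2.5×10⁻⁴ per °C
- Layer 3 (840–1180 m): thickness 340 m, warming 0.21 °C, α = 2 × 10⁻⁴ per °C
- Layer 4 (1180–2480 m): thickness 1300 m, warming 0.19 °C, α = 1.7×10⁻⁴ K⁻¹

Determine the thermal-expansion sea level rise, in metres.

0–150 m: 150 × 2.5×10⁻⁴ × 1.2 = 0.04500 m
Layer 2: 2.5×10⁻⁴ × 0.41 × 690 = 0.070725 m
Layer 3: 340 × 0.21 × 2×10⁻⁴ = 0.01428 m
1180–2480 m: 1.7×10⁻⁴ × 0.19 × 1300 = 0.04199 m
Δh = 0.04500 + 0.070725 + 0.01428 + 0.04199 = 0.171995 m ≈ 0.172 m

Δh = 0.172 m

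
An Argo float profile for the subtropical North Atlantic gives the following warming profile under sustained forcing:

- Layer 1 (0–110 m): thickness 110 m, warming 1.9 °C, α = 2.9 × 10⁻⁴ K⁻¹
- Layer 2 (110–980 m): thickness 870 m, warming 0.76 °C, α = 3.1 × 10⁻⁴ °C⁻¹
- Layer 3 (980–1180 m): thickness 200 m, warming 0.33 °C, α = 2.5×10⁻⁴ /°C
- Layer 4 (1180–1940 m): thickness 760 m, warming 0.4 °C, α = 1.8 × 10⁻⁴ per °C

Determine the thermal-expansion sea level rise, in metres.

0–110 m: 1.9 × 110 × 2.9×10⁻⁴ = 0.06061 m
110–980 m: 870 × 3.1×10⁻⁴ × 0.76 = 0.204972 m
Layer 3: 200 × 0.33 × 2.5×10⁻⁴ = 0.01650 m
Layer 4: 1.8×10⁻⁴ × 760 × 0.4 = 0.05472 m
Δh = 0.06061 + 0.204972 + 0.01650 + 0.05472 = 0.336802 m

Δh = 0.337 m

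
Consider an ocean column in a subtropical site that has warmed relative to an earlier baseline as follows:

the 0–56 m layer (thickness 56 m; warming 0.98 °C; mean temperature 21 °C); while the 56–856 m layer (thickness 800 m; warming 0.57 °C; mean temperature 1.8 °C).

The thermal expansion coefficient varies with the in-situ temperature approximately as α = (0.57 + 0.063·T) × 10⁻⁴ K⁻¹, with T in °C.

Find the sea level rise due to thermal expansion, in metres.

0.042 m

Layer 1: α = (0.57 + 0.063×21)×10⁻⁴ = 1.893×10⁻⁴ K⁻¹
Layer 2: α = (0.57 + 0.063×1.8)×10⁻⁴ = 0.6834×10⁻⁴ K⁻¹
0.98 × 1.893×10⁻⁴ × 56 = 0.010388784 m
Layer 2: 800 × 0.6834×10⁻⁴ × 0.57 = 0.03116304 m
Δh = 0.010388784 + 0.03116304 = 0.041551824 m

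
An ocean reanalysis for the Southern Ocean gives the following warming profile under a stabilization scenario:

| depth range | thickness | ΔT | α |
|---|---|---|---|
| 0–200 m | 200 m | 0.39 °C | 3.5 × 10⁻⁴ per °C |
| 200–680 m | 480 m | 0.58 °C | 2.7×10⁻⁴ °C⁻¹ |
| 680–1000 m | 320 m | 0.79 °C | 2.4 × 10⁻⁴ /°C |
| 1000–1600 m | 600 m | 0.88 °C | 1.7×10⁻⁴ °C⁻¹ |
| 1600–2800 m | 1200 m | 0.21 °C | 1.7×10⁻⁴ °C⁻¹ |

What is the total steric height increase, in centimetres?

0–200 m: 0.39 × 200 × 3.5×10⁻⁴ = 0.02730 m
480 × 0.58 × 2.7×10⁻⁴ = 0.075168 m
Layer 3: 320 × 2.4×10⁻⁴ × 0.79 = 0.060672 m
Layer 4: 600 × 0.88 × 1.7×10⁻⁴ = 0.08976 m
0.21 × 1.7×10⁻⁴ × 1200 = 0.04284 m
Δh = 0.02730 + 0.075168 + 0.060672 + 0.08976 + 0.04284 = 0.29574 m

about 30 cm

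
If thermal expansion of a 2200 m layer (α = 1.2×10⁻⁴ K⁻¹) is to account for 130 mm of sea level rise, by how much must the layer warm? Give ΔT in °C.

about 0.492 °C

ΔT = Δh/(αH) = 0.13 / (1.2×10⁻⁴ × 2200) ≈ 0.4924 °C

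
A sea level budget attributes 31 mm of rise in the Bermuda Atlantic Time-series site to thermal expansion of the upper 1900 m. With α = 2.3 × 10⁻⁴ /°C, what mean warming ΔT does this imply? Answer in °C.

0.071 °C

ΔT = Δh/(αH) = 0.031 / (2.3×10⁻⁴ × 1900) ≈ 0.07094 °C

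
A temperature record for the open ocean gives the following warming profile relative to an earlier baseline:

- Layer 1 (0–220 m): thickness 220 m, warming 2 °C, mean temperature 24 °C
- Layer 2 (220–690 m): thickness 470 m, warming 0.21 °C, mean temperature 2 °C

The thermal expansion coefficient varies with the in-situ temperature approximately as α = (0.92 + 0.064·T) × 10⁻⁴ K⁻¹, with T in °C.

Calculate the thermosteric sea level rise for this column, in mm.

Layer 1: α = (0.92 + 0.064×24)×10⁻⁴ = 2.456×10⁻⁴ K⁻¹
Layer 2: α = (0.92 + 0.064×2)×10⁻⁴ = 1.048×10⁻⁴ K⁻¹
220 × 2 × 2.456×10⁻⁴ = 0.108064 m
220–690 m: 470 × 0.21 × 1.048×10⁻⁴ = 0.01034376 m
Δh = 0.108064 + 0.01034376 = 0.11840776 m

about 120 mm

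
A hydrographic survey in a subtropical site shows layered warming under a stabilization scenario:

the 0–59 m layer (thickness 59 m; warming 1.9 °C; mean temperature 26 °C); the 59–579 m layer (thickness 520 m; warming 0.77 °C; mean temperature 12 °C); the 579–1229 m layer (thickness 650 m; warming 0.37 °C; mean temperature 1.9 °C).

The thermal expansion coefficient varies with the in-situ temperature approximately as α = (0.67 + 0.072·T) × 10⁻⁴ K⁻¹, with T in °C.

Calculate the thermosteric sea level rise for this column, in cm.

Δh ≈ 10.9 cm

Layer 1: α = (0.67 + 0.072×26)×10⁻⁴ = 2.542×10⁻⁴ K⁻¹
Layer 2: α = (0.67 + 0.072×12)×10⁻⁴ = 1.534×10⁻⁴ K⁻¹
Layer 3: α = (0.67 + 0.072×1.9)×10⁻⁴ = 0.8068×10⁻⁴ K⁻¹
Layer 1: 2.542×10⁻⁴ × 59 × 1.9 = 0.02849582 m
520 × 1.534×10⁻⁴ × 0.77 = 0.06142136 m
579–1229 m: 0.37 × 650 × 0.8068×10⁻⁴ = 0.01940354 m
Δh = 0.02849582 + 0.06142136 + 0.01940354 = 0.10932072 m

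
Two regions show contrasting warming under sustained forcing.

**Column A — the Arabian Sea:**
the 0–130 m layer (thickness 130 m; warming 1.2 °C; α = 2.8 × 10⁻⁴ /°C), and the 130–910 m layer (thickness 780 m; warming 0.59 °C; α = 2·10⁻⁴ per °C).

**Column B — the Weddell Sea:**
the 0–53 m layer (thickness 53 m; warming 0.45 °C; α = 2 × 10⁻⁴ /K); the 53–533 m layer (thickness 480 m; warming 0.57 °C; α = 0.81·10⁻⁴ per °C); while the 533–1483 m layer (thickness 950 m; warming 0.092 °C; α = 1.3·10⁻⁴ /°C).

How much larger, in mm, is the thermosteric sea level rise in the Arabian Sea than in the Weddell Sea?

97 mm

A 0–130 m: 2.8×10⁻⁴ × 130 × 1.2 = 0.04368 m
A Layer 2: 0.59 × 2×10⁻⁴ × 780 = 0.09204 m
A total: 0.13572 m
B 0.45 × 53 × 2×10⁻⁴ = 0.00477 m
B 0.81×10⁻⁴ × 480 × 0.57 = 0.0221616 m
B Layer 3: 950 × 0.092 × 1.3×10⁻⁴ = 0.011362 m
B total: 0.0382936 m
Difference: 0.13572 − 0.0382936 = 0.0974264 m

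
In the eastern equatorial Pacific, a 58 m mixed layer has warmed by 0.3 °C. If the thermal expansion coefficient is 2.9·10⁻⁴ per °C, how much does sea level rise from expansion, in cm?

Δh = αΔT·H = 2.9×10⁻⁴ × 0.3 × 58 = 0.005046 m

Δh ≈ 0.505 cm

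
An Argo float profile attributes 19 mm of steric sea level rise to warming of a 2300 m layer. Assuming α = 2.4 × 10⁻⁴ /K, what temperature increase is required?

ΔT = Δh/(αH) = 0.019 / (2.4×10⁻⁴ × 2300) ≈ 0.03442 K

ΔT ≈ 0.034 K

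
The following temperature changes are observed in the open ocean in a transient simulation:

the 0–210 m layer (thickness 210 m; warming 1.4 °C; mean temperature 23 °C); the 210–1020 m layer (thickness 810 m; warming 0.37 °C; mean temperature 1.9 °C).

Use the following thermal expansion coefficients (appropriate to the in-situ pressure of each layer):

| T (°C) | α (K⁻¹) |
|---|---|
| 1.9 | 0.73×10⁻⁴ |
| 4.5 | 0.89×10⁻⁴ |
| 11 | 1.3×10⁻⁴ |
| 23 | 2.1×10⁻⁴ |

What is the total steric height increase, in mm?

Layer 1 at 23 °C → α = 2.1×10⁻⁴ K⁻¹
Layer 2 at 1.9 °C → α = 0.73×10⁻⁴ K⁻¹
0–210 m: 210 × 1.4 × 2.1×10⁻⁴ = 0.06174 m
810 × 0.37 × 0.73×10⁻⁴ = 0.0218781 m
Δh = 0.06174 + 0.0218781 = 0.0836181 m ≈ 83.6 mm

Δh = 83.6 mm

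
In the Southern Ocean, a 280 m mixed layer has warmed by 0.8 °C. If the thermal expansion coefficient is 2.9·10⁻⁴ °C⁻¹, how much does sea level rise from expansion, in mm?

Δh ≈ 65.0 mm

Δh = αΔT·H = 2.9×10⁻⁴ × 0.8 × 280 = 0.06496 m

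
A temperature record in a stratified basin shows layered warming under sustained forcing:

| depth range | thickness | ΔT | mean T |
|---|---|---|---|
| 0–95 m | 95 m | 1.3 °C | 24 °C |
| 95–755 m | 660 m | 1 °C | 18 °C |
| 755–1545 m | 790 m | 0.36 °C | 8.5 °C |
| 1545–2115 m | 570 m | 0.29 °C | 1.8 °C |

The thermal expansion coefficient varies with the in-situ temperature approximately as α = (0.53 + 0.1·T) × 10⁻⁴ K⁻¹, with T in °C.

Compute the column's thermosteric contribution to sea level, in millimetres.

about 240 mm

Layer 1: α = (0.53 + 0.1×24)×10⁻⁴ = 2.93×10⁻⁴ K⁻¹
Layer 2: α = (0.53 + 0.1×18)×10⁻⁴ = 2.33×10⁻⁴ K⁻¹
Layer 3: α = (0.53 + 0.1×8.5)×10⁻⁴ = 1.38×10⁻⁴ K⁻¹
Layer 4: α = (0.53 + 0.1×1.8)×10⁻⁴ = 0.71×10⁻⁴ K⁻¹
95 × 1.3 × 2.93×10⁻⁴ = 0.0361855 m
95–755 m: 1 × 660 × 2.33×10⁻⁴ = 0.15378 m
790 × 0.36 × 1.38×10⁻⁴ = 0.0392472 m
Layer 4: 0.29 × 0.71×10⁻⁴ × 570 = 0.0117363 m
Δh = 0.0361855 + 0.15378 + 0.0392472 + 0.0117363 = 0.240949 m ≈ 240 mm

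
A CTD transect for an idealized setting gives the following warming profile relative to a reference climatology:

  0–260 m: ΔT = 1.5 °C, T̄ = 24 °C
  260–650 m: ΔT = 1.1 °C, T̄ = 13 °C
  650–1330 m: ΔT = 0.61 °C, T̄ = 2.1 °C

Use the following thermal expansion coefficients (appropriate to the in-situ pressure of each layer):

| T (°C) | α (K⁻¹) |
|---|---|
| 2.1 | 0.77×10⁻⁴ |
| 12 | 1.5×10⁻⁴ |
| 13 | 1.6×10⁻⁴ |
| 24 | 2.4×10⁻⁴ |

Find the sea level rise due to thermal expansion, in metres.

0.194 m

Layer 1 at 24 °C → α = 2.4×10⁻⁴ K⁻¹
Layer 2 at 13 °C → α = 1.6×10⁻⁴ K⁻¹
Layer 3 at 2.1 °C → α = 0.77×10⁻⁴ K⁻¹
0–260 m: 1.5 × 2.4×10⁻⁴ × 260 = 0.09360 m
390 × 1.1 × 1.6×10⁻⁴ = 0.06864 m
650–1330 m: 0.77×10⁻⁴ × 680 × 0.61 = 0.0319396 m
Δh = 0.09360 + 0.06864 + 0.0319396 = 0.1941796 m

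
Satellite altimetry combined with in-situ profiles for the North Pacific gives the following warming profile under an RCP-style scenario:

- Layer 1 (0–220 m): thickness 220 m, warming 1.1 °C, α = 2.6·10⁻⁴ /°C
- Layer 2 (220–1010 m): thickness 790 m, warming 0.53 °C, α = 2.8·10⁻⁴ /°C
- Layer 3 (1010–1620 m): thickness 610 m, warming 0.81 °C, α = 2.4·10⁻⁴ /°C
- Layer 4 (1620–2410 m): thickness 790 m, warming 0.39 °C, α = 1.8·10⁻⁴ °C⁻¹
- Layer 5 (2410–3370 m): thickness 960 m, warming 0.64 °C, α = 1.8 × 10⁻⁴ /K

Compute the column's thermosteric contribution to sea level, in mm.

0–220 m: 1.1 × 2.6×10⁻⁴ × 220 = 0.06292 m
Layer 2: 790 × 0.53 × 2.8×10⁻⁴ = 0.117236 m
2.4×10⁻⁴ × 610 × 0.81 = 0.118584 m
0.39 × 1.8×10⁻⁴ × 790 = 0.055458 m
Layer 5: 960 × 1.8×10⁻⁴ × 0.64 = 0.110592 m
Δh = 0.06292 + 0.117236 + 0.118584 + 0.055458 + 0.110592 = 0.46479 m

465 mm of thermosteric rise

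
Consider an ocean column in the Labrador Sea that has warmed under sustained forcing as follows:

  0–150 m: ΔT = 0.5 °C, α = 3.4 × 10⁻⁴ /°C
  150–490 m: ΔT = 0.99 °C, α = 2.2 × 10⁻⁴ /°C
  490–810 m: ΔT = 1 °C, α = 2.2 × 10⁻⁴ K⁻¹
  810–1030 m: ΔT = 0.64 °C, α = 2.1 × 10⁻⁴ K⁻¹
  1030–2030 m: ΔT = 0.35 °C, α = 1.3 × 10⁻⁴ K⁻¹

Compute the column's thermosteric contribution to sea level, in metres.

150 × 3.4×10⁻⁴ × 0.5 = 0.02550 m
Layer 2: 340 × 0.99 × 2.2×10⁻⁴ = 0.074052 m
320 × 1 × 2.2×10⁻⁴ = 0.07040 m
0.64 × 2.1×10⁻⁴ × 220 = 0.029568 m
1000 × 0.35 × 1.3×10⁻⁴ = 0.04550 m
Δh = 0.02550 + 0.074052 + 0.07040 + 0.029568 + 0.04550 = 0.24502 m ≈ 0.25 m

0.25 m of thermosteric rise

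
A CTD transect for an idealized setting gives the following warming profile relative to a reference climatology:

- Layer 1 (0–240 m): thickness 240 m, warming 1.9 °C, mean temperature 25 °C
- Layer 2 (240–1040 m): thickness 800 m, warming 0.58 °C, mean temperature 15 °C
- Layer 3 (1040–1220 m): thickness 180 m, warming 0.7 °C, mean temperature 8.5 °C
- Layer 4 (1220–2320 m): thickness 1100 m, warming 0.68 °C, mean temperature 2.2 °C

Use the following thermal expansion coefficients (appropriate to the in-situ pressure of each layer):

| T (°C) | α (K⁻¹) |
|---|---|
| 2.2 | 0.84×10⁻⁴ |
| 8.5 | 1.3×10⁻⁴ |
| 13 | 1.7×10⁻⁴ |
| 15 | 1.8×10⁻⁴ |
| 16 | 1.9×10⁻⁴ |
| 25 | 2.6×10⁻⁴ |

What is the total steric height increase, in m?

about 0.281 m

Layer 1 at 25 °C → α = 2.6×10⁻⁴ K⁻¹
Layer 2 at 15 °C → α = 1.8×10⁻⁴ K⁻¹
Layer 3 at 8.5 °C → α = 1.3×10⁻⁴ K⁻¹
Layer 4 at 2.2 °C → α = 0.84×10⁻⁴ K⁻¹
Layer 1: 2.6×10⁻⁴ × 240 × 1.9 = 0.11856 m
Layer 2: 800 × 0.58 × 1.8×10⁻⁴ = 0.08352 m
1.3×10⁻⁴ × 0.7 × 180 = 0.01638 m
1100 × 0.84×10⁻⁴ × 0.68 = 0.062832 m
Δh = 0.11856 + 0.08352 + 0.01638 + 0.062832 = 0.281292 m ≈ 0.281 m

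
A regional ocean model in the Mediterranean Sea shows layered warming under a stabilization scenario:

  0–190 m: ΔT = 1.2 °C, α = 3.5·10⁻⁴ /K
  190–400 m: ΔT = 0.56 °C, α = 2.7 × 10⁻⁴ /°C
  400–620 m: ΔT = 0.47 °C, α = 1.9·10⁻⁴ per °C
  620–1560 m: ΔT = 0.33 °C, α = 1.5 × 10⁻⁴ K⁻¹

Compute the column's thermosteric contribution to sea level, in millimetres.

178 mm of thermosteric rise

0–190 m: 1.2 × 190 × 3.5×10⁻⁴ = 0.07980 m
210 × 2.7×10⁻⁴ × 0.56 = 0.031752 m
400–620 m: 1.9×10⁻⁴ × 0.47 × 220 = 0.019646 m
620–1560 m: 1.5×10⁻⁴ × 0.33 × 940 = 0.04653 m
Δh = 0.07980 + 0.031752 + 0.019646 + 0.04653 = 0.177728 m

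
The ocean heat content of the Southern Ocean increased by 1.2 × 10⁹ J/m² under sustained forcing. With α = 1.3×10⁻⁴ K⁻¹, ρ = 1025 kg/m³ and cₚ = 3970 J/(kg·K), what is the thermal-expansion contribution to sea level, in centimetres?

about 3.8 cm

Δh = αQ/(ρcₚ) = 1.3×10⁻⁴ × 1.2×10⁹ / (1025 × 3970) ≈ 0.038336 m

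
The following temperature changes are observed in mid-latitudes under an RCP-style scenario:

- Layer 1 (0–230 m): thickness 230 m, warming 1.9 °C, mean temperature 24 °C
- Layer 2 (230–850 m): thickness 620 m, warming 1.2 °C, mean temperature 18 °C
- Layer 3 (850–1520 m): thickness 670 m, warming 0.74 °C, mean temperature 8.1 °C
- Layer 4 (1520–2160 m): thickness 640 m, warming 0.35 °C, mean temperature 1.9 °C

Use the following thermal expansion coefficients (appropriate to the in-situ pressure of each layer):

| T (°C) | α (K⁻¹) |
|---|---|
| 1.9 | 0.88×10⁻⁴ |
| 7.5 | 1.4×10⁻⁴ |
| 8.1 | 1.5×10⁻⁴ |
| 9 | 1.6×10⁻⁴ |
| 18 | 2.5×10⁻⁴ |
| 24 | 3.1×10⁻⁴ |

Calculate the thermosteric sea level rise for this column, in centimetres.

Layer 1 at 24 °C → α = 3.1×10⁻⁴ K⁻¹
Layer 2 at 18 °C → α = 2.5×10⁻⁴ K⁻¹
Layer 3 at 8.1 °C → α = 1.5×10⁻⁴ K⁻¹
Layer 4 at 1.9 °C → α = 0.88×10⁻⁴ K⁻¹
0–230 m: 3.1×10⁻⁴ × 1.9 × 230 = 0.13547 m
Layer 2: 2.5×10⁻⁴ × 1.2 × 620 = 0.18600 m
850–1520 m: 0.74 × 1.5×10⁻⁴ × 670 = 0.07437 m
1520–2160 m: 0.35 × 0.88×10⁻⁴ × 640 = 0.019712 m
Δh = 0.13547 + 0.18600 + 0.07437 + 0.019712 = 0.415552 m

41.6 cm of thermosteric rise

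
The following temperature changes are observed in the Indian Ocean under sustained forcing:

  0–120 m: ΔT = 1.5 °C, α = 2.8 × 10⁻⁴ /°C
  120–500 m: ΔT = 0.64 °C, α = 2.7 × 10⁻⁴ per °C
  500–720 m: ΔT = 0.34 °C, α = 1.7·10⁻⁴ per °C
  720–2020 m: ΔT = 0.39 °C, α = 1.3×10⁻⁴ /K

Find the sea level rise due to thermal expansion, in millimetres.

about 190 mm

Layer 1: 1.5 × 2.8×10⁻⁴ × 120 = 0.05040 m
2.7×10⁻⁴ × 380 × 0.64 = 0.065664 m
0.34 × 220 × 1.7×10⁻⁴ = 0.012716 m
720–2020 m: 1300 × 0.39 × 1.3×10⁻⁴ = 0.06591 m
Δh = 0.05040 + 0.065664 + 0.012716 + 0.06591 = 0.19469 m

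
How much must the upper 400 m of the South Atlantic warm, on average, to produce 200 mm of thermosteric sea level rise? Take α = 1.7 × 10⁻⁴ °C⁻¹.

ΔT = Δh/(αH) = 0.2 / (1.7×10⁻⁴ × 400) ≈ 2.941 K

ΔT ≈ 2.94 K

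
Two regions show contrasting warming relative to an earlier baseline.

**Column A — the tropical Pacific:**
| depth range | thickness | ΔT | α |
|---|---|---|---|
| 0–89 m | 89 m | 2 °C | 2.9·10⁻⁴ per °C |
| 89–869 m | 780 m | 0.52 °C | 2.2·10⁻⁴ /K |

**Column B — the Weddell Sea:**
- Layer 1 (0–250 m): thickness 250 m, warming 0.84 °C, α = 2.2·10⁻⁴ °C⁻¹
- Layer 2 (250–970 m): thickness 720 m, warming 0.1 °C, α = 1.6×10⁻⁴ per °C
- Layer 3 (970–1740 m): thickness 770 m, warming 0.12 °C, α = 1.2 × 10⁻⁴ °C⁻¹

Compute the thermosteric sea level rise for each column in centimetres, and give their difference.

A Layer 1: 2.9×10⁻⁴ × 89 × 2 = 0.05162 m
A Layer 2: 780 × 2.2×10⁻⁴ × 0.52 = 0.089232 m
A total: 0.140852 m
B 0–250 m: 0.84 × 250 × 2.2×10⁻⁴ = 0.04620 m
B Layer 2: 720 × 1.6×10⁻⁴ × 0.1 = 0.01152 m
B Layer 3: 1.2×10⁻⁴ × 0.12 × 770 = 0.011088 m
B total: 0.068808 m
Difference: 0.140852 − 0.068808 = 0.072044 m

Δh_A ≈ 14 cm, Δh_B ≈ 6.9 cm; difference ≈ 7.2 cm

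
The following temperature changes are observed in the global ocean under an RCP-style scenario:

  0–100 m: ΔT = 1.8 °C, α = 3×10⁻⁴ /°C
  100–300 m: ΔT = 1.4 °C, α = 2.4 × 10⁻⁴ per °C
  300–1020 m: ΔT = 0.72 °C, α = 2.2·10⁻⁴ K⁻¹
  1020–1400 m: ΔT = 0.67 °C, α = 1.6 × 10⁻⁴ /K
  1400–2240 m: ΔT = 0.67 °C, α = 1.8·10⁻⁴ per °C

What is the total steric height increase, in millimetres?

1.8 × 3×10⁻⁴ × 100 = 0.05400 m
2.4×10⁻⁴ × 1.4 × 200 = 0.06720 m
Layer 3: 0.72 × 2.2×10⁻⁴ × 720 = 0.114048 m
380 × 0.67 × 1.6×10⁻⁴ = 0.040736 m
840 × 0.67 × 1.8×10⁻⁴ = 0.101304 m
Δh = 0.05400 + 0.06720 + 0.114048 + 0.040736 + 0.101304 = 0.377288 m

377 mm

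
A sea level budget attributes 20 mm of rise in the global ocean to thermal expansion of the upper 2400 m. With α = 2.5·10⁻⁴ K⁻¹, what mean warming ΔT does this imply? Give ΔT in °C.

ΔT = Δh/(αH) = 0.02 / (2.5×10⁻⁴ × 2400) ≈ 0.03333 °C

0.033 °C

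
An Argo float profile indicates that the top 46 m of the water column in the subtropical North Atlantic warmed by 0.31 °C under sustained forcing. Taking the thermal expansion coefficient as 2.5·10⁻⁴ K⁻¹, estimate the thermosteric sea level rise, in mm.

3.57 mm

Δh = αΔT·H = 2.5×10⁻⁴ × 0.31 × 46 = 0.003565 m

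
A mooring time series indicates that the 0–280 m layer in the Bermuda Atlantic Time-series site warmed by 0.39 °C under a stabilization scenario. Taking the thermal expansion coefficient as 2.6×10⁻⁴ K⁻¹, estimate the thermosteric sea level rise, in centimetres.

2.84 cm of thermosteric rise

Δh = αΔT·H = 2.6×10⁻⁴ × 0.39 × 280 = 0.028392 m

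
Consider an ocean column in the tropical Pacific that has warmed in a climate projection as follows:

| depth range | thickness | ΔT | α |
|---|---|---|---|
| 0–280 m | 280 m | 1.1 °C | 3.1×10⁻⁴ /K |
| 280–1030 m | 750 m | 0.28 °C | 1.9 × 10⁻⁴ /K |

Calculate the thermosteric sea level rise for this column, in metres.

0.14 m

Layer 1: 1.1 × 280 × 3.1×10⁻⁴ = 0.09548 m
750 × 0.28 × 1.9×10⁻⁴ = 0.03990 m
Δh = 0.09548 + 0.03990 = 0.13538 m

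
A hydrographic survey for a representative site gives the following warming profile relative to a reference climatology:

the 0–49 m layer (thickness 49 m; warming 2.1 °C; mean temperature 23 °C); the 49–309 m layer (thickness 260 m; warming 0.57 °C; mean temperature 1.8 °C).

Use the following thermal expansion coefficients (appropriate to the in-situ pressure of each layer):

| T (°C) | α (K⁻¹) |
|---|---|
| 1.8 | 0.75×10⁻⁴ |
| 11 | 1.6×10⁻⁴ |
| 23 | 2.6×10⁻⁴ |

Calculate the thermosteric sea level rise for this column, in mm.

Layer 1 at 23 °C → α = 2.6×10⁻⁴ K⁻¹
Layer 2 at 1.8 °C → α = 0.75×10⁻⁴ K⁻¹
0–49 m: 49 × 2.6×10⁻⁴ × 2.1 = 0.026754 m
Layer 2: 260 × 0.57 × 0.75×10⁻⁴ = 0.011115 m
Δh = 0.026754 + 0.011115 = 0.037869 m

Δh ≈ 38 mm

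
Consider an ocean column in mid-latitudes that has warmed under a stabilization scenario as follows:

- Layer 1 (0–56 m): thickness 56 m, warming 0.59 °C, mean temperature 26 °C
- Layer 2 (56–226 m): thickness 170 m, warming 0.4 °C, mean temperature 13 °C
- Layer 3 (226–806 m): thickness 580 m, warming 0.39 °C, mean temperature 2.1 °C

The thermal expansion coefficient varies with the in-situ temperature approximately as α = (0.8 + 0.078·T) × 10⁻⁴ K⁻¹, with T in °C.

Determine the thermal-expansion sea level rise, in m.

Δh ≈ 0.043 m

Layer 1: α = (0.8 + 0.078×26)×10⁻⁴ = 2.828×10⁻⁴ K⁻¹
Layer 2: α = (0.8 + 0.078×13)×10⁻⁴ = 1.814×10⁻⁴ K⁻¹
Layer 3: α = (0.8 + 0.078×2.1)×10⁻⁴ = 0.9638×10⁻⁴ K⁻¹
Layer 1: 2.828×10⁻⁴ × 0.59 × 56 = 0.009343712 m
56–226 m: 170 × 1.814×10⁻⁴ × 0.4 = 0.0123352 m
226–806 m: 0.39 × 0.9638×10⁻⁴ × 580 = 0.021801156 m
Δh = 0.009343712 + 0.0123352 + 0.021801156 = 0.043480068 m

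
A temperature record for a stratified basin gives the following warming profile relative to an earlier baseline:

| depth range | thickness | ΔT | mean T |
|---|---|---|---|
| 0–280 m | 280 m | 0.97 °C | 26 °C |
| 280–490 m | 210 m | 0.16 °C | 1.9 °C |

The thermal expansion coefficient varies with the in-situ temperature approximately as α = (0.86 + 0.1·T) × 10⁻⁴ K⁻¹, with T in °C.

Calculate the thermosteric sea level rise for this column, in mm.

98 mm

Layer 1: α = (0.86 + 0.1×26)×10⁻⁴ = 3.46×10⁻⁴ K⁻¹
Layer 2: α = (0.86 + 0.1×1.9)×10⁻⁴ = 1.05×10⁻⁴ K⁻¹
0.97 × 280 × 3.46×10⁻⁴ = 0.0939736 m
Layer 2: 1.05×10⁻⁴ × 210 × 0.16 = 0.003528 m
Δh = 0.0939736 + 0.003528 = 0.0975016 m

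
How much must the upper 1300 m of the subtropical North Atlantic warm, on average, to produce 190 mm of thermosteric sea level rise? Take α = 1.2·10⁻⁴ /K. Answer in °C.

ΔT = Δh/(αH) = 0.19 / (1.2×10⁻⁴ × 1300) ≈ 1.218 °C

ΔT ≈ 1.22 °C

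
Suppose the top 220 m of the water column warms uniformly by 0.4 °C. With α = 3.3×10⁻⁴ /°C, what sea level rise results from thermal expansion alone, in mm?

Δh = αΔT·H = 3.3×10⁻⁴ × 0.4 × 220 = 0.02904 m

29.0 mm of thermosteric rise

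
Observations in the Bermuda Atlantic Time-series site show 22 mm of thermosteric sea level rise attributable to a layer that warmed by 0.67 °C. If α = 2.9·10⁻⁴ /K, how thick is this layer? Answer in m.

113 m

H = Δh/(αΔT) = 0.022 / (2.9×10⁻⁴ × 0.67) ≈ 113.2 m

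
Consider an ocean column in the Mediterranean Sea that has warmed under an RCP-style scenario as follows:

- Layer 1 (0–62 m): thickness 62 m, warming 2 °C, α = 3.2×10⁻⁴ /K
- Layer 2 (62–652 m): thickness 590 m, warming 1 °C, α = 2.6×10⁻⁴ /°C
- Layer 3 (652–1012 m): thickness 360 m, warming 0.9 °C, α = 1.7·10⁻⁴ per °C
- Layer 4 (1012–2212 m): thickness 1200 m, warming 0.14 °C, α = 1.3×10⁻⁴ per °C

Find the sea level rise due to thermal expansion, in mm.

about 270 mm

Layer 1: 62 × 2 × 3.2×10⁻⁴ = 0.03968 m
Layer 2: 2.6×10⁻⁴ × 1 × 590 = 0.15340 m
0.9 × 360 × 1.7×10⁻⁴ = 0.05508 m
1200 × 0.14 × 1.3×10⁻⁴ = 0.02184 m
Δh = 0.03968 + 0.15340 + 0.05508 + 0.02184 = 0.27000 m ≈ 270 mm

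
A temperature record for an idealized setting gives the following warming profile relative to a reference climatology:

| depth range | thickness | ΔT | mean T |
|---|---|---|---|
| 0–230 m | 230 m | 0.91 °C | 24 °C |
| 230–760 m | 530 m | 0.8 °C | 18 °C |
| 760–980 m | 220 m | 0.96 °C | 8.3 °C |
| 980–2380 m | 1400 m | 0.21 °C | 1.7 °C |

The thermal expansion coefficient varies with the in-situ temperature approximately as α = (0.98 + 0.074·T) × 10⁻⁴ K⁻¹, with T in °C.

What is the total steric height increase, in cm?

Δh = 22.2 cm

Layer 1: α = (0.98 + 0.074×24)×10⁻⁴ = 2.756×10⁻⁴ K⁻¹
Layer 2: α = (0.98 + 0.074×18)×10⁻⁴ = 2.312×10⁻⁴ K⁻¹
Layer 3: α = (0.98 + 0.074×8.3)×10⁻⁴ = 1.5942×10⁻⁴ K⁻¹
Layer 4: α = (0.98 + 0.074×1.7)×10⁻⁴ = 1.1058×10⁻⁴ K⁻¹
230 × 0.91 × 2.756×10⁻⁴ = 0.05768308 m
230–760 m: 530 × 0.8 × 2.312×10⁻⁴ = 0.0980288 m
760–980 m: 0.96 × 1.5942×10⁻⁴ × 220 = 0.033669504 m
980–2380 m: 0.21 × 1400 × 1.1058×10⁻⁴ = 0.03251052 m
Δh = 0.05768308 + 0.0980288 + 0.033669504 + 0.03251052 = 0.221891904 m ≈ 22.2 cm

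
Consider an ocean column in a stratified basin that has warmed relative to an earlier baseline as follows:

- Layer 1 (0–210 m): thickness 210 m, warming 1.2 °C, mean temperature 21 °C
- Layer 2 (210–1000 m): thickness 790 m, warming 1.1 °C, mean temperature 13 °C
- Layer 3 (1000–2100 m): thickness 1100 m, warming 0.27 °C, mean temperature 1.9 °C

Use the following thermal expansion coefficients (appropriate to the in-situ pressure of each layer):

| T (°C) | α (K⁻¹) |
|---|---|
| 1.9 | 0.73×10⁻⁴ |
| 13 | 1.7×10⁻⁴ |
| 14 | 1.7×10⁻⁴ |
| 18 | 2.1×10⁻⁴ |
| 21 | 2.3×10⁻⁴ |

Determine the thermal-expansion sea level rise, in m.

Layer 1 at 21 °C → α = 2.3×10⁻⁴ K⁻¹
Layer 2 at 13 °C → α = 1.7×10⁻⁴ K⁻¹
Layer 3 at 1.9 °C → α = 0.73×10⁻⁴ K⁻¹
Layer 1: 1.2 × 2.3×10⁻⁴ × 210 = 0.05796 m
Layer 2: 790 × 1.7×10⁻⁴ × 1.1 = 0.14773 m
Layer 3: 0.27 × 0.73×10⁻⁴ × 1100 = 0.021681 m
Δh = 0.05796 + 0.14773 + 0.021681 = 0.227371 m

0.23 m of thermosteric rise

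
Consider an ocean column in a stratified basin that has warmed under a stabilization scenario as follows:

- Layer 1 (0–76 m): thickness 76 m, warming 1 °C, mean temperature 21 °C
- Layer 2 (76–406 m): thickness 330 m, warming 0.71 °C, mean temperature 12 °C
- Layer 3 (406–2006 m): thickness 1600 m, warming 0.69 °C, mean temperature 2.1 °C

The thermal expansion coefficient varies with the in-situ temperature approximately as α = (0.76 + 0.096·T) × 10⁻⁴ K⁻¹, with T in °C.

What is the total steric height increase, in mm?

Layer 1: α = (0.76 + 0.096×21)×10⁻⁴ = 2.776×10⁻⁴ K⁻¹
Layer 2: α = (0.76 + 0.096×12)×10⁻⁴ = 1.912×10⁻⁴ K⁻¹
Layer 3: α = (0.76 + 0.096×2.1)×10⁻⁴ = 0.9616×10⁻⁴ K⁻¹
Layer 1: 1 × 76 × 2.776×10⁻⁴ = 0.0210976 m
330 × 0.71 × 1.912×10⁻⁴ = 0.04479816 m
Layer 3: 1600 × 0.9616×10⁻⁴ × 0.69 = 0.10616064 m
Δh = 0.0210976 + 0.04479816 + 0.10616064 = 0.1720564 m

172 mm of thermosteric rise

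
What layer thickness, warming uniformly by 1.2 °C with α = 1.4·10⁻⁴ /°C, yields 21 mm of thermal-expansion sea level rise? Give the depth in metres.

H = Δh/(αΔT) = 0.021 / (1.4×10⁻⁴ × 1.2) = 125.0 m

125 m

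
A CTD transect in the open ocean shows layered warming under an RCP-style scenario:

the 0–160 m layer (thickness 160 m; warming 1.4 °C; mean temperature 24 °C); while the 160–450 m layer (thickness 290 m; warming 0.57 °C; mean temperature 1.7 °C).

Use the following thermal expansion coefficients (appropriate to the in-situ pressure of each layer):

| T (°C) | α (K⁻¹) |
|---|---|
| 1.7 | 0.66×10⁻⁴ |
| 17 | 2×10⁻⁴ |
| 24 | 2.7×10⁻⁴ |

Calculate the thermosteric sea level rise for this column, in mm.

Δh = 71 mm

Layer 1 at 24 °C → α = 2.7×10⁻⁴ K⁻¹
Layer 2 at 1.7 °C → α = 0.66×10⁻⁴ K⁻¹
160 × 1.4 × 2.7×10⁻⁴ = 0.06048 m
Layer 2: 0.57 × 0.66×10⁻⁴ × 290 = 0.0109098 m
Δh = 0.06048 + 0.0109098 = 0.0713898 m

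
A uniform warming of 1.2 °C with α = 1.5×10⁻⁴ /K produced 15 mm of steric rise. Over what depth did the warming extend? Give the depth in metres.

about 83.3 m

H = Δh/(αΔT) = 0.015 / (1.5×10⁻⁴ × 1.2) ≈ 83.33 m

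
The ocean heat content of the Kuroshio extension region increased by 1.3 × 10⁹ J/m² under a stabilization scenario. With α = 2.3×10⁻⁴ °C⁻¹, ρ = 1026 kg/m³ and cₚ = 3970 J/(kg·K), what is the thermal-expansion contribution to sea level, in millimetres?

Δh = αQ/(ρcₚ) = 2.3×10⁻⁴ × 1.3×10⁹ / (1026 × 3970) ≈ 0.073406 m

about 73.4 mm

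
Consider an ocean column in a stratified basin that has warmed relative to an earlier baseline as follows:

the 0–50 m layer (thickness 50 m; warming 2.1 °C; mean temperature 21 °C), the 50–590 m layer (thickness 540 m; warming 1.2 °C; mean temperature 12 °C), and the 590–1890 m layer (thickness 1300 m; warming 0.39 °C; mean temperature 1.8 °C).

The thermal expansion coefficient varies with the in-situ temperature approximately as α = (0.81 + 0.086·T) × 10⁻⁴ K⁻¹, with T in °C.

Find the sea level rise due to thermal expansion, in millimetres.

Layer 1: α = (0.81 + 0.086×21)×10⁻⁴ = 2.616×10⁻⁴ K⁻¹
Layer 2: α = (0.81 + 0.086×12)×10⁻⁴ = 1.842×10⁻⁴ K⁻¹
Layer 3: α = (0.81 + 0.086×1.8)×10⁻⁴ = 0.9648×10⁻⁴ K⁻¹
Layer 1: 2.616×10⁻⁴ × 2.1 × 50 = 0.027468 m
Layer 2: 1.842×10⁻⁴ × 1.2 × 540 = 0.1193616 m
Layer 3: 0.39 × 1300 × 0.9648×10⁻⁴ = 0.04891536 m
Δh = 0.027468 + 0.1193616 + 0.04891536 = 0.19574496 m ≈ 196 mm

196 mm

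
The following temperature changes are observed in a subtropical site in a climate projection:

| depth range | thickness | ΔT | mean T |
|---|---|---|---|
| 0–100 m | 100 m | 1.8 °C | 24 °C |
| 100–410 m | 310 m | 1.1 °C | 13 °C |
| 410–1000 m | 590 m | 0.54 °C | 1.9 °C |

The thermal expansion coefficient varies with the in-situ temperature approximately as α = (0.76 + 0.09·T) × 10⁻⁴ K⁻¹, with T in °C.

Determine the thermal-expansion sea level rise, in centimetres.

Layer 1: α = (0.76 + 0.09×24)×10⁻⁴ = 2.92×10⁻⁴ K⁻¹
Layer 2: α = (0.76 + 0.09×13)×10⁻⁴ = 1.93×10⁻⁴ K⁻¹
Layer 3: α = (0.76 + 0.09×1.9)×10⁻⁴ = 0.931×10⁻⁴ K⁻¹
1.8 × 2.92×10⁻⁴ × 100 = 0.05256 m
100–410 m: 310 × 1.93×10⁻⁴ × 1.1 = 0.065813 m
590 × 0.54 × 0.931×10⁻⁴ = 0.02966166 m
Δh = 0.05256 + 0.065813 + 0.02966166 = 0.14803466 m ≈ 14.8 cm

Δh = 14.8 cm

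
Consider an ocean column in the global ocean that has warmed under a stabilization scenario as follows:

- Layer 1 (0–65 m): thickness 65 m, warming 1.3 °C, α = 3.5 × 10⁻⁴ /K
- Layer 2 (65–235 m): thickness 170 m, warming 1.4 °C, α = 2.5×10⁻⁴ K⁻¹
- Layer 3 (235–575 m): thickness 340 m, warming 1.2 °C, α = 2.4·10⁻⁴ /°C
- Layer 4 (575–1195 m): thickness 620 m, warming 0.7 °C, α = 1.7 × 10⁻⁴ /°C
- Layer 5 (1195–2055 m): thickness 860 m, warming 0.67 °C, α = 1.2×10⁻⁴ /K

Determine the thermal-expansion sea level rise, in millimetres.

0–65 m: 3.5×10⁻⁴ × 1.3 × 65 = 0.029575 m
1.4 × 2.5×10⁻⁴ × 170 = 0.05950 m
340 × 2.4×10⁻⁴ × 1.2 = 0.09792 m
575–1195 m: 0.7 × 620 × 1.7×10⁻⁴ = 0.07378 m
Layer 5: 0.67 × 860 × 1.2×10⁻⁴ = 0.069144 m
Δh = 0.029575 + 0.05950 + 0.09792 + 0.07378 + 0.069144 = 0.329919 m ≈ 330 mm

Δh ≈ 330 mm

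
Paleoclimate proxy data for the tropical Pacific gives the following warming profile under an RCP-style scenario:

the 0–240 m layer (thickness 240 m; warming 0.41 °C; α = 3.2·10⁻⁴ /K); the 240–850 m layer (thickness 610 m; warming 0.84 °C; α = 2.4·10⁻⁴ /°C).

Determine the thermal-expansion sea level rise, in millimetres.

0.41 × 3.2×10⁻⁴ × 240 = 0.031488 m
610 × 2.4×10⁻⁴ × 0.84 = 0.122976 m
Δh = 0.031488 + 0.122976 = 0.154464 m

154 mm of thermosteric rise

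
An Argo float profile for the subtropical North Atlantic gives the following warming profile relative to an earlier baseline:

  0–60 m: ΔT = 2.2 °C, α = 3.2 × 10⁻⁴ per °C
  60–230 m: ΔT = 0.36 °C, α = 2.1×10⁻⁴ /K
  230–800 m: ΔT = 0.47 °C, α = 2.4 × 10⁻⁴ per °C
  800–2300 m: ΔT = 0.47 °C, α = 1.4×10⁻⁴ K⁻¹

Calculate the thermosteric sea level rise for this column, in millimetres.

218 mm

Layer 1: 2.2 × 3.2×10⁻⁴ × 60 = 0.04224 m
2.1×10⁻⁴ × 0.36 × 170 = 0.012852 m
0.47 × 2.4×10⁻⁴ × 570 = 0.064296 m
0.47 × 1500 × 1.4×10⁻⁴ = 0.09870 m
Δh = 0.04224 + 0.012852 + 0.064296 + 0.09870 = 0.218088 m ≈ 218 mm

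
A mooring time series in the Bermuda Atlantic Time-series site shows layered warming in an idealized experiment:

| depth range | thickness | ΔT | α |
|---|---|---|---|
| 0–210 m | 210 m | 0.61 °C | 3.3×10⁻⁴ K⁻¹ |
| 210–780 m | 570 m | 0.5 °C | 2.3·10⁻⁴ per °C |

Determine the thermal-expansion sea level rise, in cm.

Layer 1: 210 × 3.3×10⁻⁴ × 0.61 = 0.042273 m
2.3×10⁻⁴ × 570 × 0.5 = 0.06555 m
Δh = 0.042273 + 0.06555 = 0.107823 m

Δh ≈ 10.8 cm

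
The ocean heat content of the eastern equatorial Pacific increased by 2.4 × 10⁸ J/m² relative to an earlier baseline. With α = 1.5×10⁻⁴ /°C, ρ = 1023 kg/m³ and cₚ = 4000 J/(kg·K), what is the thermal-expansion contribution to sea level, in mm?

Δh = αQ/(ρcₚ) = 1.5×10⁻⁴ × 2.4×10⁸ / (1023 × 4000) ≈ 0.0087977 m

about 8.8 mm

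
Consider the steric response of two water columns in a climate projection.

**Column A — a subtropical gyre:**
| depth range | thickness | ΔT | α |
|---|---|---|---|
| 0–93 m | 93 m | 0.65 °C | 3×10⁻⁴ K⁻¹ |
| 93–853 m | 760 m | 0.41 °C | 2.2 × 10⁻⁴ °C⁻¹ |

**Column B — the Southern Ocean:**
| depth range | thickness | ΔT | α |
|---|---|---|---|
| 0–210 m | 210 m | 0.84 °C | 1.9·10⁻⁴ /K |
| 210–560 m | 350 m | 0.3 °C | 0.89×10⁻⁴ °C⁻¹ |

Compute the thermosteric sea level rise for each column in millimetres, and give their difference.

A 0–93 m: 93 × 0.65 × 3×10⁻⁴ = 0.018135 m
A Layer 2: 760 × 2.2×10⁻⁴ × 0.41 = 0.068552 m
A total: 0.086687 m
B 0.84 × 1.9×10⁻⁴ × 210 = 0.033516 m
B Layer 2: 0.89×10⁻⁴ × 0.3 × 350 = 0.009345 m
B total: 0.042861 m
Difference: 0.086687 − 0.042861 = 0.043826 m

Δh_A ≈ 87 mm, Δh_B ≈ 43 mm; difference ≈ 44 mm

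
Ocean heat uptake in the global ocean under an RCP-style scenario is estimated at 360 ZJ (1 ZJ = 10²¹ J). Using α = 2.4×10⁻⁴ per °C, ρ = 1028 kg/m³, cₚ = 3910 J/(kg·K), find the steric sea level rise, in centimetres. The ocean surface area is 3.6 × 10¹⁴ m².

Δh ≈ 5.97 cm

Per unit area: Q = 360×10²¹ / (3.6×10¹⁴) = 1×10⁹ J/m²
Δh = αQ/(ρcₚ) = 2.4×10⁻⁴ × 1×10⁹ / (1028 × 3910) ≈ 0.059709 m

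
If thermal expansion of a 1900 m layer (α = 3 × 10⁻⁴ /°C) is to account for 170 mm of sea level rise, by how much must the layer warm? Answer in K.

ΔT = Δh/(αH) = 0.17 / (3×10⁻⁴ × 1900) ≈ 0.2982 K

about 0.298 K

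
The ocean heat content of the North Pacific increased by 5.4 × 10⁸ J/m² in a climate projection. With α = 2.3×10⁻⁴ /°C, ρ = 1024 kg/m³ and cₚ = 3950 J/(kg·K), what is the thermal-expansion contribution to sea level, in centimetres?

about 3.07 cm

Δh = αQ/(ρcₚ) = 2.3×10⁻⁴ × 5.4×10⁸ / (1024 × 3950) ≈ 0.030706 m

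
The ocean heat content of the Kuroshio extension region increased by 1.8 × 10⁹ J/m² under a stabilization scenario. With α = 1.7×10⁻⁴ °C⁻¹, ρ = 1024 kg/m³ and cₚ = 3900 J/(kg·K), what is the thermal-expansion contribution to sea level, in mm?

Δh = αQ/(ρcₚ) = 1.7×10⁻⁴ × 1.8×10⁹ / (1024 × 3900) ≈ 0.076623 m

about 76.6 mm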